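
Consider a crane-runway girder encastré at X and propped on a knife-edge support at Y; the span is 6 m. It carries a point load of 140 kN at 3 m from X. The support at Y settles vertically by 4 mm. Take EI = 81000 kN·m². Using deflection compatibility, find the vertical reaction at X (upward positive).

R_X = 100.8 kN

Choose R_Y as the redundant. The primary structure is the cantilever fixed at X.
Free-end deflection of the primary structure under the applied loading (downward +):
  point load 140 at a = 3: Pa²(3L − a)/(6EI) = 3150/EI
Flexibility coefficient — unit upward force at Y: δ_{YY} = L³/(3EI) = 72/EI.
With EI = 81000 kN·m²: δ_0 = 0.038889 m and δ_{YY} = 0.000889 m/kN.
Compatibility — the beam at Y must follow the support down by 0.004 m: δ_0 − R_Y·δ_{YY} = 0.004, so R_Y = (0.038889 − 0.004)/0.000889 = 39.25 kN.
Vertical equilibrium: R_X = ΣP − R_Y = 140 − 39.25 = 100.8 kN.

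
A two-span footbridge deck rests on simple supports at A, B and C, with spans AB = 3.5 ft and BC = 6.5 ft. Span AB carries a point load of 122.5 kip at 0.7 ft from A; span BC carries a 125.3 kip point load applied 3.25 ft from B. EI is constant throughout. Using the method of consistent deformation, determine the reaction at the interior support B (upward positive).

R_B = 137.1 kip

Take M_B as the redundant. Released structure: two simple spans AB and BC with a hinge at B.
Discontinuity in slope at B on the released structure — sum the simple-span end rotations:
  span AB: point load 122.5 at a = 0.7: Pab(L + a)/(6LEI) = 48.02/EI
  span BC: point load 125.3 at a = 3.25: Pab(L + b)/(6LEI) = 330.9/EI
  relative rotation θ_0 = (48.02 + 330.9)/EI = 378.9/EI
A unit hogging moment at B produces rotation L₁/(3EI) + L₂/(3EI) = 3.333/EI.
Compatibility: M_B·(L₁+L₂)/(3EI) = θ_0, giving M_B = 113.7 kip·ft (hogging).
Span AB, ΣM about A with M_B applied at B: R_B^{AB}·3.5 = 85.75 + 113.7, so R_B^{AB} = 56.98 kip and R_A = 122.5 − 56.98 = 65.52 kip.
Span BC, ΣM about C: R_B^{BC}·6.5 = 407.2 + 113.7, so R_B^{BC} = 80.14 kip and R_C = 125.3 − 80.14 = 45.16 kip.
R_B = 56.98 + 80.14 = 137.1 kip.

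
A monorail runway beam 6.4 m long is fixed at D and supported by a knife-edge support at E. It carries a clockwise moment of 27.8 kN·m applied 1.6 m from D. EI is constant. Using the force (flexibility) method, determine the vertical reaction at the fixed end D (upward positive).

Remove the prop at E; the released (primary) structure is a cantilever built in at D.
Downward deflection at the released point E due to the loads:
  clockwise couple 27.8 at a = 1.6: M₀a(2L − a)/(2EI) = 249.1/EI
Flexibility coefficient — unit upward force at E: δ_{EE} = L³/(3EI) = 87.38/EI.
Compatibility at E: δ_0 − R_E·δ_{EE} = 0, so R_E = 249.1/87.38 = 2.851 kN.
Vertical equilibrium: R_D = ΣP − R_E = 0 − 2.851 = -2.851 kN.

R_D = -2.851 kN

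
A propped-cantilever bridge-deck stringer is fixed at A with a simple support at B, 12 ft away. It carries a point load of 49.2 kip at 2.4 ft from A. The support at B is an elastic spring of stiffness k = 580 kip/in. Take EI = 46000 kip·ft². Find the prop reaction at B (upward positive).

Take the reaction at B as the redundant and release it; the primary structure is a cantilever fixed at A.
Free-end deflection of the primary structure under the applied loading (downward +):
  point load 49.2 at a = 2.4: Pa²(3L − a)/(6EI) = 1587/EI
Tip deflection under a unit load at B: L³/(3EI) = 576/EI.
With EI = 46000 kip·ft²: δ_0 = 0.0345 ft and δ_{BB} = 0.012522 ft/kip.
Compatibility — the spring shortens by R_B/k under the reaction it provides: δ_0 − R_B·δ_{BB} = R_B/k. With 1/k = 1/(580×12) ft/kip = 0.000144 ft/kip, R_B = δ_0 / (δ_{BB} + 1/k) = 0.0345 / (0.012522 + 0.000144) = 2.724 kip.

R_B = 2.724 kip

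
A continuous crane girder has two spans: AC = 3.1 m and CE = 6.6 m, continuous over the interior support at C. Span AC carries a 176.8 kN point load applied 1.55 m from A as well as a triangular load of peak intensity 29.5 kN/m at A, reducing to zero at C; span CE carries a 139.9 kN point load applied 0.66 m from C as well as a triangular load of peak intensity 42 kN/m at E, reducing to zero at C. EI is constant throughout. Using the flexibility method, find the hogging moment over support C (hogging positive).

Release continuity at C by inserting a hinge; the redundant is the internal moment M_C. The primary structure is two simply-supported spans AC and CE.
Discontinuity in slope at C on the released structure — sum the simple-span end rotations:
  span AC: point load 176.8 at a = 1.55: Pab(L + a)/(6LEI) = 106.2/EI
  span AC: triangular load, peak 29.5: 7w₀L³/(360EI) = 17.09/EI
  span CE: point load 139.9 at a = 0.66: Pab(L + b)/(6LEI) = 173.7/EI
  span CE: triangular load, peak 42: 7w₀L³/(360EI) = 234.8/EI
  relative rotation θ_0 = (123.3 + 408.5)/EI = 531.7/EI
A unit hogging moment at C produces rotation L₁/(3EI) + L₂/(3EI) = 3.233/EI.
Slope continuity at C: θ_0 = M_C·3.233/EI, so M_C = 531.7/3.233 = 164.5 kN·m (hogging).

M_C = 164.5 kN·m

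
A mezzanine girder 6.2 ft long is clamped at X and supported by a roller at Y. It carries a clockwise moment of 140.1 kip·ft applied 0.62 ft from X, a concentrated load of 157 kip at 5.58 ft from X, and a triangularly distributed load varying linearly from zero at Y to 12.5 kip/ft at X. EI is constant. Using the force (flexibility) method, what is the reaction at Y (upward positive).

Choose R_Y as the redundant. The primary structure is the cantilever fixed at X.
Downward deflection at the released point Y due to the loads:
  clockwise couple 140.1 at a = 0.62: M₀a(2L − a)/(2EI) = 511.6/EI
  point load 157 at a = 5.58: Pa²(3L − a)/(6EI) = 10608/EI
  triangular load, peak 12.5 at the fixed end: w₀L⁴/(30EI) = 615.7/EI
  δ_0 = 11735/EI
Flexibility coefficient — unit upward force at Y: δ_{YY} = L³/(3EI) = 79.44/EI.
The prop prevents deflection at Y: R_Y = δ_0/δ_{YY} = 11735/79.44 = 147.7 kip.

R_Y = 147.7 kip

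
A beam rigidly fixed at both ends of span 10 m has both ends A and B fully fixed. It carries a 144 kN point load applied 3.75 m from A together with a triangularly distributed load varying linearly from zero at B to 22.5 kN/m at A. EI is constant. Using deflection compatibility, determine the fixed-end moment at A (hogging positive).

M_A = 323.4 kN·m

Take the two fixed-end moments M_A, M_B as redundants; the released structure is the simple span AB.
Simple-span end rotations at A and B under the given loads:
  at A: point load 144 at a = 3.75: Pab(L + b)/(6LEI) = 914.1/EI
  at B: point load 144 at a = 3.75: Pab(L + a)/(6LEI) = 773.4/EI
  at A: triangular load, peak 22.5: w₀L³/(45EI) = 500/EI
  at B: triangular load, peak 22.5: 7w₀L³/(360EI) = 437.5/EI
  θ_A0 = 1414/EI,  θ_B0 = 1211/EI
Flexibility coefficients: a unit moment at one end gives L/(3EI) there and L/(6EI) at the far end, so f₁₁ = f₂₂ = 3.333/EI and f₁₂ = f₂₁ = 1.667/EI.
Compatibility — zero rotation at each built-in end:
  3.333 M_A + 1.667 M_B = 1414
  1.667 M_A + 3.333 M_B = 1211
Solving the pair gives M_A = 323.4 kN·m and M_B = 201.6 kN·m (hogging).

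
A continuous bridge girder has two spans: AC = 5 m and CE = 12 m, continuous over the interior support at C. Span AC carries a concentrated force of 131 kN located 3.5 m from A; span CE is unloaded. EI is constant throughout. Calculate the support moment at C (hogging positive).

Release continuity at C by inserting a hinge; the redundant is the internal moment M_C. The primary structure is two simply-supported spans AC and CE.
Discontinuity in slope at C on the released structure — sum the simple-span end rotations:
  span AC: point load 131 at a = 3.5: Pab(L + a)/(6LEI) = 194.9/EI
  relative rotation θ_0 = (194.9 + 0)/EI = 194.9/EI
A unit hogging moment at C produces rotation L₁/(3EI) + L₂/(3EI) = 5.667/EI.
Compatibility: M_C·(L₁+L₂)/(3EI) = θ_0, giving M_C = 34.39 kN·m (hogging).

M_C = 34.39 kN·m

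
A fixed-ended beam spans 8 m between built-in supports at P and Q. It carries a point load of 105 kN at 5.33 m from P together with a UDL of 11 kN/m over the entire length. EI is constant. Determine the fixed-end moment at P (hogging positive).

Release both end moments; the primary structure is a simply-supported span PQ with redundants M_P and M_Q.
End rotations of the released simple span under the applied load (×1/EI):
  at P: point load 105 at a = 5.33: Pab(L + b)/(6LEI) = 332.2/EI
  at Q: point load 105 at a = 5.33: Pab(L + a)/(6LEI) = 415/EI
  at P: UDL 11: wL³/(24EI) = 234.7/EI
  at Q: UDL 11: wL³/(24EI) = 234.7/EI
  θ_P0 = 566.8/EI,  θ_Q0 = 649.6/EI
Flexibility coefficients: a unit moment at one end gives L/(3EI) there and L/(6EI) at the far end, so f₁₁ = f₂₂ = 2.667/EI and f₁₂ = f₂₁ = 1.333/EI.
Compatibility — zero rotation at each built-in end:
  2.667 M_P + 1.333 M_Q = 566.8
  1.333 M_P + 2.667 M_Q = 649.6
Solving the pair gives M_P = 121 kN·m and M_Q = 183.1 kN·m (hogging).

M_P = 121 kN·m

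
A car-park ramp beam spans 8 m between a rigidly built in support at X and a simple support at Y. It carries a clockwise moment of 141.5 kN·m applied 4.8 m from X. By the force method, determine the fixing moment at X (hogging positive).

M_X = -36.79 kN·m

Take the reaction at Y as the redundant and release it; the primary structure is a cantilever fixed at X.
Deflection at Y on the released cantilever, summing each load's contribution:
  clockwise couple 141.5 at a = 4.8: M₀a(2L − a)/(2EI) = 3804/EI
Tip deflection under a unit load at Y: L³/(3EI) = 170.7/EI.
The prop prevents deflection at Y: R_Y = δ_0/δ_{YY} = 3804/170.7 = 22.29 kN.
Moment equilibrium about X: M_X = Σ(load moments about X) − R_Y·L = 141.5 − 22.29×8 = -36.79 kN·m.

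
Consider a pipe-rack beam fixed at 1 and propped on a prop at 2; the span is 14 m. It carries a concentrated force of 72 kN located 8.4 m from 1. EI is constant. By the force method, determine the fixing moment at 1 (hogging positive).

M_1 = 169.3 kN·m

Choose R_2 as the redundant. The primary structure is the cantilever fixed at 1.
Free-end deflection of the primary structure under the applied loading (downward +):
  point load 72 at a = 8.4: Pa²(3L − a)/(6EI) = 28450/EI
Flexibility coefficient — unit upward force at 2: δ_{22} = L³/(3EI) = 914.7/EI.
The prop prevents deflection at 2: R_2 = δ_0/δ_{22} = 28450/914.7 = 31.1 kN.
Moment equilibrium about 1: M_1 = Σ(load moments about 1) − R_2·L = 604.8 − 31.1×14 = 169.3 kN·m.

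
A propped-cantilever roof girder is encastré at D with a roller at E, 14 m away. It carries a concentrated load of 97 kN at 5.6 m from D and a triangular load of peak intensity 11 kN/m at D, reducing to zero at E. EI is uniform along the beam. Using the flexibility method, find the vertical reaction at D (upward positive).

R_D = 138.4 kN

Release the roller at E. Primary structure: cantilever fixed at D.
Free-end deflection of the primary structure under the applied loading (downward +):
  point load 97 at a = 5.6: Pa²(3L − a)/(6EI) = 18454/EI
  triangular load, peak 11 at the fixed end: w₀L⁴/(30EI) = 14086/EI
  δ_0 = 32540/EI
Flexibility coefficient — unit upward force at E: δ_{EE} = L³/(3EI) = 914.7/EI.
The prop prevents deflection at E: R_E = δ_0/δ_{EE} = 32540/914.7 = 35.58 kN.
Vertical equilibrium: R_D = ΣP − R_E = 174 − 35.58 = 138.4 kN.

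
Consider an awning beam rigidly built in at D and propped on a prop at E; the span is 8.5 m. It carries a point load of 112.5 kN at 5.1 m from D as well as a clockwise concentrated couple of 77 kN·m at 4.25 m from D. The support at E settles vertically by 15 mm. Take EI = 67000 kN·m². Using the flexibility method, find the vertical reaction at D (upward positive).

Take the reaction at E as the redundant and release it; the primary structure is a cantilever fixed at D.
Deflection at E on the released cantilever, summing each load's contribution:
  point load 112.5 at a = 5.1: Pa²(3L − a)/(6EI) = 9949/EI
  clockwise couple 77 at a = 4.25: M₀a(2L − a)/(2EI) = 2086/EI
  δ_0 = 12035/EI
Flexibility coefficient — unit upward force at E: δ_{EE} = L³/(3EI) = 204.7/EI.
With EI = 67000 kN·m²: δ_0 = 0.17963 m and δ_{EE} = 0.003055 m/kN.
Compatibility — the beam at E must follow the support down by 0.015 m: δ_0 − R_E·δ_{EE} = 0.015, so R_E = (0.17963 − 0.015)/0.003055 = 53.88 kN.
Vertical equilibrium: R_D = ΣP − R_E = 112.5 − 53.88 = 58.62 kN.

R_D = 58.62 kN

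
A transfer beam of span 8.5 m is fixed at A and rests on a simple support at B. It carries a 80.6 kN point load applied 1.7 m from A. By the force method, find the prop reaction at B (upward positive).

R_B = 4.514 kN

Release the roller at B. Primary structure: cantilever fixed at A.
Downward deflection at the released point B due to the loads:
  point load 80.6 at a = 1.7: Pa²(3L − a)/(6EI) = 924/EI
Flexibility coefficient — unit upward force at B: δ_{BB} = L³/(3EI) = 204.7/EI.
The prop prevents deflection at B: R_B = δ_0/δ_{BB} = 924/204.7 = 4.514 kN.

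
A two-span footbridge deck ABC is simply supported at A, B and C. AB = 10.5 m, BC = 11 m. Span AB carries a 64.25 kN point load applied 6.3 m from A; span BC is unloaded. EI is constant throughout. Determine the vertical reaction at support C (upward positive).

Insert a hinge at B; M_B is the redundant, and each span becomes simply supported.
Discontinuity in slope at B on the released structure — sum the simple-span end rotations:
  span AB: point load 64.25 at a = 6.3: Pab(L + a)/(6LEI) = 453.3/EI
  relative rotation θ_0 = (453.3 + 0)/EI = 453.3/EI
A unit hogging moment at B produces rotation L₁/(3EI) + L₂/(3EI) = 7.167/EI.
Compatibility: M_B·(L₁+L₂)/(3EI) = θ_0, giving M_B = 63.26 kN·m (hogging).
Span BC, ΣM about C: R_B^{BC}·11 = 0 + 63.26, so R_B^{BC} = 5.751 kN and R_C = 0 − 5.751 = -5.751 kN.

R_C = -5.751 kN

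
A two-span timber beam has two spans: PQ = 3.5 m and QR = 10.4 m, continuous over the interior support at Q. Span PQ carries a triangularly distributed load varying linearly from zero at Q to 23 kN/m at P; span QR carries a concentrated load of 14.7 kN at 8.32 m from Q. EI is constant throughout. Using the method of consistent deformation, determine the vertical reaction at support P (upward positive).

Take M_Q as the redundant. Released structure: two simple spans PQ and QR with a hinge at Q.
Discontinuity in slope at Q on the released structure — sum the simple-span end rotations:
  span PQ: triangular load, peak 23: 7w₀L³/(360EI) = 19.17/EI
  span QR: point load 14.7 at a = 8.32: Pab(L + b)/(6LEI) = 50.88/EI
  relative rotation θ_0 = (19.17 + 50.88)/EI = 70.05/EI
A unit hogging moment at Q produces rotation L₁/(3EI) + L₂/(3EI) = 4.633/EI.
Compatibility: M_Q·(L₁+L₂)/(3EI) = θ_0, giving M_Q = 15.12 kN·m (hogging).
Span PQ, ΣM about P with M_Q applied at Q: R_Q^{PQ}·3.5 = 46.96 + 15.12, so R_Q^{PQ} = 17.74 kN and R_P = 40.25 − 17.74 = 22.51 kN.

R_P = 22.51 kN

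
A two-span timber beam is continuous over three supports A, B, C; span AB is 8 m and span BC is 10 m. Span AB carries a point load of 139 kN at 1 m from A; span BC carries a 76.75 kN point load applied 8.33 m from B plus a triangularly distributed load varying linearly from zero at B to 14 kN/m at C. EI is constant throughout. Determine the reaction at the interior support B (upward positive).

Take M_B as the redundant. Released structure: two simple spans AB and BC with a hinge at B.
End slopes at the hinge B, treating each span as simply supported:
  span AB: point load 139 at a = 1: Pab(L + a)/(6LEI) = 182.4/EI
  span BC: point load 76.75 at a = 8.33: Pab(L + b)/(6LEI) = 207.7/EI
  span BC: triangular load, peak 14: 7w₀L³/(360EI) = 272.2/EI
  relative rotation θ_0 = (182.4 + 479.9)/EI = 662.3/EI
A unit hogging moment at B produces rotation L₁/(3EI) + L₂/(3EI) = 6/EI.
Slope continuity at B: θ_0 = M_B·6/EI, so M_B = 662.3/6 = 110.4 kN·m (hogging).
Span AB, ΣM about A with M_B applied at B: R_B^{AB}·8 = 139 + 110.4, so R_B^{AB} = 31.17 kN and R_A = 139 − 31.17 = 107.8 kN.
Span BC, ΣM about C: R_B^{BC}·10 = 361.5 + 110.4, so R_B^{BC} = 47.19 kN and R_C = 146.8 − 47.19 = 99.56 kN.
R_B = 31.17 + 47.19 = 78.36 kN.

R_B = 78.36 kN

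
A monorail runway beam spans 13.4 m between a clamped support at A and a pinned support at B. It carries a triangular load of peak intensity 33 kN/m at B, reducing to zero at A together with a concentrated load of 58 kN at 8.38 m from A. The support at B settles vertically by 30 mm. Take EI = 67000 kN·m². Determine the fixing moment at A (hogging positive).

M_A = 504.4 kN·m

Choose R_B as the redundant. The primary structure is the cantilever fixed at A.
Downward deflection at the released point B due to the loads:
  triangular load, peak 33 at the free end: 11w₀L⁴/(120EI) = 97531/EI
  point load 58 at a = 8.38: Pa²(3L − a)/(6EI) = 21601/EI
  δ_0 = 119132/EI
Flexibility coefficient — unit upward force at B: δ_{BB} = L³/(3EI) = 802/EI.
With EI = 67000 kN·m²: δ_0 = 1.7781 m and δ_{BB} = 0.011971 m/kN.
Compatibility — the beam at B must follow the support down by 0.03 m: δ_0 − R_B·δ_{BB} = 0.03, so R_B = (1.7781 − 0.03)/0.011971 = 146 kN.
Moment equilibrium about A: M_A = Σ(load moments about A) − R_B·L = 2461 − 146×13.4 = 504.4 kN·m.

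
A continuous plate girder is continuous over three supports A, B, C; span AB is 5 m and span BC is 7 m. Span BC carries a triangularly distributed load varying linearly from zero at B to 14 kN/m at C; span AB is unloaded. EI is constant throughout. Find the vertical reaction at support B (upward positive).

Insert a hinge at B; M_B is the redundant, and each span becomes simply supported.
End slopes at the hinge B, treating each span as simply supported:
  span BC: triangular load, peak 14: 7w₀L³/(360EI) = 93.37/EI
  relative rotation θ_0 = (0 + 93.37)/EI = 93.37/EI
A unit hogging moment at B produces rotation L₁/(3EI) + L₂/(3EI) = 4/EI.
Compatibility: M_B·(L₁+L₂)/(3EI) = θ_0, giving M_B = 23.34 kN·m (hogging).
Span AB, ΣM about A with M_B applied at B: R_B^{AB}·5 = 0 + 23.34, so R_B^{AB} = 4.669 kN and R_A = 0 − 4.669 = -4.669 kN.
Span BC, ΣM about C: R_B^{BC}·7 = 114.3 + 23.34, so R_B^{BC} = 19.67 kN and R_C = 49 − 19.67 = 29.33 kN.
R_B = 4.669 + 19.67 = 24.34 kN.

R_B = 24.34 kN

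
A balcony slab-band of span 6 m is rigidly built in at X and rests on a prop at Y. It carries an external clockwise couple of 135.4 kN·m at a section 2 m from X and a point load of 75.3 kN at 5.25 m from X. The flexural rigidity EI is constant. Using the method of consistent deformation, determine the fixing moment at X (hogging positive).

M_X = 50.36 kN·m

Choose R_Y as the redundant. The primary structure is the cantilever fixed at X.
Deflection at Y on the released cantilever, summing each load's contribution:
  clockwise couple 135.4 at a = 2: M₀a(2L − a)/(2EI) = 1354/EI
  point load 75.3 at a = 5.25: Pa²(3L − a)/(6EI) = 4410/EI
  δ_0 = 5764/EI
Flexibility coefficient — unit upward force at Y: δ_{YY} = L³/(3EI) = 72/EI.
The prop prevents deflection at Y: R_Y = δ_0/δ_{YY} = 5764/72 = 80.06 kN.
Moment equilibrium about X: M_X = Σ(load moments about X) − R_Y·L = 530.7 − 80.06×6 = 50.36 kN·m.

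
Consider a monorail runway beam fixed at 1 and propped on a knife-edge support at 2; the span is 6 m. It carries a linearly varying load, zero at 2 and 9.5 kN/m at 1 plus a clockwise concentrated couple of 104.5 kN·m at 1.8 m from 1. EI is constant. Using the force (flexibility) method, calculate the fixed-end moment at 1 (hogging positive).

M_1 = 47.36 kN·m

Take the reaction at 2 as the redundant and release it; the primary structure is a cantilever fixed at 1.
Downward deflection at the released point 2 due to the loads:
  triangular load, peak 9.5 at the fixed end: w₀L⁴/(30EI) = 410.4/EI
  clockwise couple 104.5 at a = 1.8: M₀a(2L − a)/(2EI) = 959.3/EI
  δ_0 = 1370/EI
Flexibility coefficient — unit upward force at 2: δ_{22} = L³/(3EI) = 72/EI.
Compatibility at 2: δ_0 − R_2·δ_{22} = 0, so R_2 = 1370/72 = 19.02 kN.
Moment equilibrium about 1: M_1 = Σ(load moments about 1) − R_2·L = 161.5 − 19.02×6 = 47.36 kN·m.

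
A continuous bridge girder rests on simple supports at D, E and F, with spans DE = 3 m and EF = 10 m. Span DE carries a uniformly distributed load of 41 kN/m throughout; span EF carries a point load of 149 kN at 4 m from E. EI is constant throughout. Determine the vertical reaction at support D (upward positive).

R_D = -15.4 kN

Insert a hinge at E; M_E is the redundant, and each span becomes simply supported.
Rotations at E on the released spans (each span's end-slope, ×1/EI):
  span DE: UDL 41: wL³/(24EI) = 46.12/EI
  span EF: point load 149 at a = 4: Pab(L + b)/(6LEI) = 953.6/EI
  relative rotation θ_0 = (46.12 + 953.6)/EI = 999.7/EI
A unit hogging moment at E produces rotation L₁/(3EI) + L₂/(3EI) = 4.333/EI.
Compatibility: M_E·(L₁+L₂)/(3EI) = θ_0, giving M_E = 230.7 kN·m (hogging).
Span DE, ΣM about D with M_E applied at E: R_E^{DE}·3 = 184.5 + 230.7, so R_E^{DE} = 138.4 kN and R_D = 123 − 138.4 = -15.4 kN.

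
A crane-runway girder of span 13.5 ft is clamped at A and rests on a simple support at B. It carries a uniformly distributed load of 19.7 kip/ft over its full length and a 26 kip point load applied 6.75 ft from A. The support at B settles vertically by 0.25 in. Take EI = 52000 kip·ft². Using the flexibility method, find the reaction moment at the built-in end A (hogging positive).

M_A = 532.4 kip·ft

Choose R_B as the redundant. The primary structure is the cantilever fixed at A.
Deflection at B on the released cantilever, summing each load's contribution:
  UDL 19.7: wL⁴/(8EI) = 81792/EI
  point load 26 at a = 6.75: Pa²(3L − a)/(6EI) = 6664/EI
  δ_0 = 88456/EI
Flexibility coefficient — unit upward force at B: δ_{BB} = L³/(3EI) = 820.1/EI.
With EI = 52000 kip·ft²: δ_0 = 1.7011 ft and δ_{BB} = 0.015772 ft/kip.
Compatibility — the beam at B must follow the support down by 0.02083 ft: δ_0 − R_B·δ_{BB} = 0.02083, so R_B = (1.7011 − 0.02083)/0.015772 = 106.5 kip.
Moment equilibrium about A: M_A = Σ(load moments about A) − R_B·L = 1971 − 106.5×13.5 = 532.4 kip·ft.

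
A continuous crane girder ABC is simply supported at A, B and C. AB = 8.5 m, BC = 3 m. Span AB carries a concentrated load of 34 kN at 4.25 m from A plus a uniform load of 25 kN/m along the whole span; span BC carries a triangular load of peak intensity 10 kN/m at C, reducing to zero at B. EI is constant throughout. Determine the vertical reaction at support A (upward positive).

R_A = 98.74 kN

Insert a hinge at B; M_B is the redundant, and each span becomes simply supported.
End slopes at the hinge B, treating each span as simply supported:
  span AB: point load 34 at a = 4.25: Pab(L + a)/(6LEI) = 153.5/EI
  span AB: UDL 25: wL³/(24EI) = 639.7/EI
  span BC: triangular load, peak 10: 7w₀L³/(360EI) = 5.25/EI
  relative rotation θ_0 = (793.2 + 5.25)/EI = 798.5/EI
A unit hogging moment at B produces rotation L₁/(3EI) + L₂/(3EI) = 3.833/EI.
Slope continuity at B: θ_0 = M_B·3.833/EI, so M_B = 798.5/3.833 = 208.3 kN·m (hogging).
Span AB, ΣM about A with M_B applied at B: R_B^{AB}·8.5 = 1048 + 208.3, so R_B^{AB} = 147.8 kN and R_A = 246.5 − 147.8 = 98.74 kN.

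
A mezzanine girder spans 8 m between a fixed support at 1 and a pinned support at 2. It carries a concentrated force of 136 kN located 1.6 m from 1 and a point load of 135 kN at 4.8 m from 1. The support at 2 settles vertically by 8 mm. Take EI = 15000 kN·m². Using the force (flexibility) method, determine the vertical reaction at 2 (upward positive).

Release the roller at 2. Primary structure: cantilever fixed at 1.
Free-end deflection of the primary structure under the applied loading (downward +):
  point load 136 at a = 1.6: Pa²(3L − a)/(6EI) = 1300/EI
  point load 135 at a = 4.8: Pa²(3L − a)/(6EI) = 9953/EI
  δ_0 = 11253/EI
Flexibility coefficient — unit upward force at 2: δ_{22} = L³/(3EI) = 170.7/EI.
With EI = 15000 kN·m²: δ_0 = 0.75021 m and δ_{22} = 0.011378 m/kN.
Compatibility — the beam at 2 must follow the support down by 0.008 m: δ_0 − R_2·δ_{22} = 0.008, so R_2 = (0.75021 − 0.008)/0.011378 = 65.23 kN.

R_2 = 65.23 kN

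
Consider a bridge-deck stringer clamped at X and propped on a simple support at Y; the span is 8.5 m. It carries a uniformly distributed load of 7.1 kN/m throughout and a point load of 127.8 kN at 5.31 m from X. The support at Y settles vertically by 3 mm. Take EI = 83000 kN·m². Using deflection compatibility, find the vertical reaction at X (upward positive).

Choose R_Y as the redundant. The primary structure is the cantilever fixed at X.
Primary-structure tip deflection at Y by superposition:
  UDL 7.1: wL⁴/(8EI) = 4633/EI
  point load 127.8 at a = 5.31: Pa²(3L − a)/(6EI) = 12126/EI
  δ_0 = 16758/EI
Flexibility coefficient — unit upward force at Y: δ_{YY} = L³/(3EI) = 204.7/EI.
With EI = 83000 kN·m²: δ_0 = 0.20191 m and δ_{YY} = 0.002466 m/kN.
Compatibility — the beam at Y must follow the support down by 0.003 m: δ_0 − R_Y·δ_{YY} = 0.003, so R_Y = (0.20191 − 0.003)/0.002466 = 80.65 kN.
Vertical equilibrium: R_X = ΣP − R_Y = 188.2 − 80.65 = 107.5 kN.

R_X = 107.5 kN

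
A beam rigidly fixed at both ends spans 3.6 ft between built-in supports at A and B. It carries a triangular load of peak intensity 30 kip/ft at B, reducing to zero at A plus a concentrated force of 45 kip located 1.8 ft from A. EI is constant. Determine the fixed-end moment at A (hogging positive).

M_A = 33.21 kip·ft

Take the two fixed-end moments M_A, M_B as redundants; the released structure is the simple span AB.
Simple-span end rotations at A and B under the given loads:
  at A: triangular load, peak 30: 7w₀L³/(360EI) = 27.22/EI
  at B: triangular load, peak 30: w₀L³/(45EI) = 31.1/EI
  at A: point load 45 at a = 1.8: Pab(L + b)/(6LEI) = 36.45/EI
  at B: point load 45 at a = 1.8: Pab(L + a)/(6LEI) = 36.45/EI
  θ_A0 = 63.67/EI,  θ_B0 = 67.55/EI
Flexibility coefficients: a unit moment at one end gives L/(3EI) there and L/(6EI) at the far end, so f₁₁ = f₂₂ = 1.2/EI and f₁₂ = f₂₁ = 0.6/EI.
Compatibility — zero rotation at each built-in end:
  1.2 M_A + 0.6 M_B = 63.67
  0.6 M_A + 1.2 M_B = 67.55
Solving the pair gives M_A = 33.21 kip·ft and M_B = 39.69 kip·ft (hogging).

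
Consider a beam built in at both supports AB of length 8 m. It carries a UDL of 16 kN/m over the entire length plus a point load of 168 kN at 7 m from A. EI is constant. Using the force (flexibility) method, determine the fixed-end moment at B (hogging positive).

Release both end moments; the primary structure is a simply-supported span AB with redundants M_A and M_B.
Simple-span end rotations at A and B under the given loads:
  at A: UDL 16: wL³/(24EI) = 341.3/EI
  at B: UDL 16: wL³/(24EI) = 341.3/EI
  at A: point load 168 at a = 7: Pab(L + b)/(6LEI) = 220.5/EI
  at B: point load 168 at a = 7: Pab(L + a)/(6LEI) = 367.5/EI
  θ_A0 = 561.8/EI,  θ_B0 = 708.8/EI
Flexibility coefficients: a unit moment at one end gives L/(3EI) there and L/(6EI) at the far end, so f₁₁ = f₂₂ = 2.667/EI and f₁₂ = f₂₁ = 1.333/EI.
Compatibility — zero rotation at each built-in end:
  2.667 M_A + 1.333 M_B = 561.8
  1.333 M_A + 2.667 M_B = 708.8
Solving the pair gives M_A = 103.7 kN·m and M_B = 214 kN·m (hogging).

M_B = 214 kN·m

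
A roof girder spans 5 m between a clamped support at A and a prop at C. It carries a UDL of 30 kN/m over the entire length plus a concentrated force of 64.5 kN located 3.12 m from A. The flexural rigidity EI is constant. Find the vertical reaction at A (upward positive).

R_A = 128.4 kN

Choose R_C as the redundant. The primary structure is the cantilever fixed at A.
Deflection at C on the released cantilever, summing each load's contribution:
  UDL 30: wL⁴/(8EI) = 2344/EI
  point load 64.5 at a = 3.12: Pa²(3L − a)/(6EI) = 1243/EI
  δ_0 = 3587/EI
Tip deflection under a unit load at C: L³/(3EI) = 41.67/EI.
Compatibility at C: δ_0 − R_C·δ_{CC} = 0, so R_C = 3587/41.67 = 86.09 kN.
Vertical equilibrium: R_A = ΣP − R_C = 214.5 − 86.09 = 128.4 kN.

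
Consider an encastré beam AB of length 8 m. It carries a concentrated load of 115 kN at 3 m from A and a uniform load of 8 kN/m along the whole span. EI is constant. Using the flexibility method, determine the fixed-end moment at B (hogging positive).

M_B = 123.5 kN·m

Take the two fixed-end moments M_A, M_B as redundants; the released structure is the simple span AB.
End rotations of the released simple span under the applied load (×1/EI):
  at A: point load 115 at a = 3: Pab(L + b)/(6LEI) = 467.2/EI
  at B: point load 115 at a = 3: Pab(L + a)/(6LEI) = 395.3/EI
  at A: UDL 8: wL³/(24EI) = 170.7/EI
  at B: UDL 8: wL³/(24EI) = 170.7/EI
  θ_A0 = 637.9/EI,  θ_B0 = 566/EI
Flexibility coefficients: a unit moment at one end gives L/(3EI) there and L/(6EI) at the far end, so f₁₁ = f₂₂ = 2.667/EI and f₁₂ = f₂₁ = 1.333/EI.
Compatibility — zero rotation at each built-in end:
  2.667 M_A + 1.333 M_B = 637.9
  1.333 M_A + 2.667 M_B = 566
Solving the pair gives M_A = 177.4 kN·m and M_B = 123.5 kN·m (hogging).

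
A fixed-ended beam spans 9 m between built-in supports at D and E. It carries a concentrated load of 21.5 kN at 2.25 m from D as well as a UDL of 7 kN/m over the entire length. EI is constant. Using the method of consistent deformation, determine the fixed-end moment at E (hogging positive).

Take the two fixed-end moments M_D, M_E as redundants; the released structure is the simple span DE.
On the primary (simply-supported) span, the end slopes from the loading are:
  at D: point load 21.5 at a = 2.25: Pab(L + b)/(6LEI) = 95.24/EI
  at E: point load 21.5 at a = 2.25: Pab(L + a)/(6LEI) = 68.03/EI
  at D: UDL 7: wL³/(24EI) = 212.6/EI
  at E: UDL 7: wL³/(24EI) = 212.6/EI
  θ_D0 = 307.9/EI,  θ_E0 = 280.7/EI
Flexibility coefficients: a unit moment at one end gives L/(3EI) there and L/(6EI) at the far end, so f₁₁ = f₂₂ = 3/EI and f₁₂ = f₂₁ = 1.5/EI.
Compatibility — zero rotation at each built-in end:
  3 M_D + 1.5 M_E = 307.9
  1.5 M_D + 3 M_E = 280.7
Solving the pair gives M_D = 74.46 kN·m and M_E = 56.32 kN·m (hogging).

M_E = 56.32 kN·m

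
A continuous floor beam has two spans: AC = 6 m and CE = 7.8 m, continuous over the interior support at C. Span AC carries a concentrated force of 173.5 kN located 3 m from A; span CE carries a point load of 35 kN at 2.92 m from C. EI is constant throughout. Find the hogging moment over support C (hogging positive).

M_C = 114.2 kN·m

Take M_C as the redundant. Released structure: two simple spans AC and CE with a hinge at C.
Rotations at C on the released spans (each span's end-slope, ×1/EI):
  span AC: point load 173.5 at a = 3: Pab(L + a)/(6LEI) = 390.4/EI
  span CE: point load 35 at a = 2.92: Pab(L + b)/(6LEI) = 135.1/EI
  relative rotation θ_0 = (390.4 + 135.1)/EI = 525.5/EI
A unit hogging moment at C produces rotation L₁/(3EI) + L₂/(3EI) = 4.6/EI.
Slope continuity at C: θ_0 = M_C·4.6/EI, so M_C = 525.5/4.6 = 114.2 kN·m (hogging).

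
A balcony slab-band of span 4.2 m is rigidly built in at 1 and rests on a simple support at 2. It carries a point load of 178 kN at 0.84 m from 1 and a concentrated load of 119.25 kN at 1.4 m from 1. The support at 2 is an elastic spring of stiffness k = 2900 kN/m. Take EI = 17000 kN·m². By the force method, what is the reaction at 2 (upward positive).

R_2 = 22.33 kN

Take the reaction at 2 as the redundant and release it; the primary structure is a cantilever fixed at 1.
Downward deflection at the released point 2 due to the loads:
  point load 178 at a = 0.84: Pa²(3L − a)/(6EI) = 246.2/EI
  point load 119.25 at a = 1.4: Pa²(3L − a)/(6EI) = 436.3/EI
  δ_0 = 682.5/EI
Tip deflection under a unit load at 2: L³/(3EI) = 24.7/EI.
With EI = 17000 kN·m²: δ_0 = 0.040145 m and δ_{22} = 0.001453 m/kN.
Compatibility — the spring shortens by R_2/k under the reaction it provides: δ_0 − R_2·δ_{22} = R_2/k. With 1/k = 0.000345 m/kN, R_2 = δ_0 / (δ_{22} + 1/k) = 0.040145 / (0.001453 + 0.000345) = 22.33 kN.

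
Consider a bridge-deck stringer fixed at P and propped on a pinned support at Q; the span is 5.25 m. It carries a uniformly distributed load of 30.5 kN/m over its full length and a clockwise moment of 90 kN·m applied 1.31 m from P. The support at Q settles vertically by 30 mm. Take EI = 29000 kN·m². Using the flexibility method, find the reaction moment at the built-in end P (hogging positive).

M_P = 230.8 kN·m

Take the reaction at Q as the redundant and release it; the primary structure is a cantilever fixed at P.
Deflection at Q on the released cantilever, summing each load's contribution:
  UDL 30.5: wL⁴/(8EI) = 2896/EI
  clockwise couple 90 at a = 1.31: M₀a(2L − a)/(2EI) = 541.8/EI
  δ_0 = 3438/EI
Tip deflection under a unit load at Q: L³/(3EI) = 48.23/EI.
With EI = 29000 kN·m²: δ_0 = 0.11855 m and δ_{QQ} = 0.001663 m/kN.
Compatibility — the beam at Q must follow the support down by 0.03 m: δ_0 − R_Q·δ_{QQ} = 0.03, so R_Q = (0.11855 − 0.03)/0.001663 = 53.24 kN.
Moment equilibrium about P: M_P = Σ(load moments about P) − R_Q·L = 510.3 − 53.24×5.25 = 230.8 kN·m.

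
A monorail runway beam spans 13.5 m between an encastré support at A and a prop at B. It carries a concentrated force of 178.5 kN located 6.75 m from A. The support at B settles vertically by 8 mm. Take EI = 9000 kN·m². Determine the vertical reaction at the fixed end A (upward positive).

R_A = 122.8 kN

Release the roller at B. Primary structure: cantilever fixed at A.
Downward deflection at the released point B due to the loads:
  point load 178.5 at a = 6.75: Pa²(3L − a)/(6EI) = 45748/EI
Flexibility coefficient — unit upward force at B: δ_{BB} = L³/(3EI) = 820.1/EI.
With EI = 9000 kN·m²: δ_0 = 5.0831 m and δ_{BB} = 0.091125 m/kN.
Compatibility — the beam at B must follow the support down by 0.008 m: δ_0 − R_B·δ_{BB} = 0.008, so R_B = (5.0831 − 0.008)/0.091125 = 55.69 kN.
Vertical equilibrium: R_A = ΣP − R_B = 178.5 − 55.69 = 122.8 kN.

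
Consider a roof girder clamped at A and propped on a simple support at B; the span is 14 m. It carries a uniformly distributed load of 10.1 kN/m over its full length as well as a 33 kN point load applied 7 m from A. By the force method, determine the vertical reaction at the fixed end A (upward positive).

Take the reaction at B as the redundant and release it; the primary structure is a cantilever fixed at A.
Free-end deflection of the primary structure under the applied loading (downward +):
  UDL 10.1: wL⁴/(8EI) = 48500/EI
  point load 33 at a = 7: Pa²(3L − a)/(6EI) = 9432/EI
  δ_0 = 57933/EI
Flexibility coefficient — unit upward force at B: δ_{BB} = L³/(3EI) = 914.7/EI.
Compatibility at B: δ_0 − R_B·δ_{BB} = 0, so R_B = 57933/914.7 = 63.34 kN.
Vertical equilibrium: R_A = ΣP − R_B = 174.4 − 63.34 = 111.1 kN.

R_A = 111.1 kN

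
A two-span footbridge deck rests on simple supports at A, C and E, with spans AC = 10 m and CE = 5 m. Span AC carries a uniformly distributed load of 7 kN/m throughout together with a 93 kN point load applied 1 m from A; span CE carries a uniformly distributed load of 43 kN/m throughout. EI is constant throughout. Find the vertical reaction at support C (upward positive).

Release continuity at C by inserting a hinge; the redundant is the internal moment M_C. The primary structure is two simply-supported spans AC and CE.
End slopes at the hinge C, treating each span as simply supported:
  span AC: UDL 7: wL³/(24EI) = 291.7/EI
  span AC: point load 93 at a = 1: Pab(L + a)/(6LEI) = 153.4/EI
  span CE: UDL 43: wL³/(24EI) = 224/EI
  relative rotation θ_0 = (445.1 + 224)/EI = 669.1/EI
A unit hogging moment at C produces rotation L₁/(3EI) + L₂/(3EI) = 5/EI.
Slope continuity at C: θ_0 = M_C·5/EI, so M_C = 669.1/5 = 133.8 kN·m (hogging).
Span AC, ΣM about A with M_C applied at C: R_C^{AC}·10 = 443 + 133.8, so R_C^{AC} = 57.68 kN and R_A = 163 − 57.68 = 105.3 kN.
Span CE, ΣM about E: R_C^{CE}·5 = 537.5 + 133.8, so R_C^{CE} = 134.3 kN and R_E = 215 − 134.3 = 80.74 kN.
R_C = 57.68 + 134.3 = 191.9 kN.

R_C = 191.9 kN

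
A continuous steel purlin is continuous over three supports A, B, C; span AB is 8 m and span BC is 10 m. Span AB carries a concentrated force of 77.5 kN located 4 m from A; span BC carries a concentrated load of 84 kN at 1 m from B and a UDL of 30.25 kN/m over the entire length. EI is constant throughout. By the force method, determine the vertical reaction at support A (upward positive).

R_A = 1.045 kN

Insert a hinge at B; M_B is the redundant, and each span becomes simply supported.
Discontinuity in slope at B on the released structure — sum the simple-span end rotations:
  span AB: point load 77.5 at a = 4: Pab(L + a)/(6LEI) = 310/EI
  span BC: point load 84 at a = 1: Pab(L + b)/(6LEI) = 239.4/EI
  span BC: UDL 30.25: wL³/(24EI) = 1260/EI
  relative rotation θ_0 = (310 + 1500)/EI = 1810/EI
A unit hogging moment at B produces rotation L₁/(3EI) + L₂/(3EI) = 6/EI.
Slope continuity at B: θ_0 = M_B·6/EI, so M_B = 1810/6 = 301.6 kN·m (hogging).
Span AB, ΣM about A with M_B applied at B: R_B^{AB}·8 = 310 + 301.6, so R_B^{AB} = 76.45 kN and R_A = 77.5 − 76.45 = 1.045 kN.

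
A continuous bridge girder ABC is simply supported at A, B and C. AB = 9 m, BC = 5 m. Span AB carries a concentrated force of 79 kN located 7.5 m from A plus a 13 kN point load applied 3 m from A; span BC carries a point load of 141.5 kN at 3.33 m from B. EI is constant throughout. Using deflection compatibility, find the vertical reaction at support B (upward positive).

R_B = 150.7 kN

Insert a hinge at B; M_B is the redundant, and each span becomes simply supported.
Rotations at B on the released spans (each span's end-slope, ×1/EI):
  span AB: point load 79 at a = 7.5: Pab(L + a)/(6LEI) = 271.6/EI
  span AB: point load 13 at a = 3: Pab(L + a)/(6LEI) = 52/EI
  span BC: point load 141.5 at a = 3.33: Pab(L + b)/(6LEI) = 175/EI
  relative rotation θ_0 = (323.6 + 175)/EI = 498.5/EI
A unit hogging moment at B produces rotation L₁/(3EI) + L₂/(3EI) = 4.667/EI.
Slope continuity at B: θ_0 = M_B·4.667/EI, so M_B = 498.5/4.667 = 106.8 kN·m (hogging).
Span AB, ΣM about A with M_B applied at B: R_B^{AB}·9 = 631.5 + 106.8, so R_B^{AB} = 82.04 kN and R_A = 92 − 82.04 = 9.964 kN.
Span BC, ΣM about C: R_B^{BC}·5 = 236.3 + 106.8, so R_B^{BC} = 68.63 kN and R_C = 141.5 − 68.63 = 72.87 kN.
R_B = 82.04 + 68.63 = 150.7 kN.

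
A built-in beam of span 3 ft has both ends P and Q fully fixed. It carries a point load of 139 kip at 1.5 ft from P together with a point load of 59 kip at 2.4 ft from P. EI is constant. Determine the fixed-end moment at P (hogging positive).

M_P = 57.79 kip·ft

Take the two fixed-end moments M_P, M_Q as redundants; the released structure is the simple span PQ.
Simple-span end rotations at P and Q under the given loads:
  at P: point load 139 at a = 1.5: Pab(L + b)/(6LEI) = 78.19/EI
  at Q: point load 139 at a = 1.5: Pab(L + a)/(6LEI) = 78.19/EI
  at P: point load 59 at a = 2.4: Pab(L + b)/(6LEI) = 16.99/EI
  at Q: point load 59 at a = 2.4: Pab(L + a)/(6LEI) = 25.49/EI
  θ_P0 = 95.18/EI,  θ_Q0 = 103.7/EI
Flexibility coefficients: a unit moment at one end gives L/(3EI) there and L/(6EI) at the far end, so f₁₁ = f₂₂ = 1/EI and f₁₂ = f₂₁ = 0.5/EI.
Compatibility — zero rotation at each built-in end:
  1 M_P + 0.5 M_Q = 95.18
  0.5 M_P + 1 M_Q = 103.7
Solving the pair gives M_P = 57.79 kip·ft and M_Q = 74.78 kip·ft (hogging).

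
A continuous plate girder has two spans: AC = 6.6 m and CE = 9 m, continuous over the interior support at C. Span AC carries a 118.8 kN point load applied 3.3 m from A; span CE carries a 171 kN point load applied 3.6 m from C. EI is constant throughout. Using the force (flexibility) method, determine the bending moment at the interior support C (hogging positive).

M_C = 232.7 kN·m

Release continuity at C by inserting a hinge; the redundant is the internal moment M_C. The primary structure is two simply-supported spans AC and CE.
Discontinuity in slope at C on the released structure — sum the simple-span end rotations:
  span AC: point load 118.8 at a = 3.3: Pab(L + a)/(6LEI) = 323.4/EI
  span CE: point load 171 at a = 3.6: Pab(L + b)/(6LEI) = 886.5/EI
  relative rotation θ_0 = (323.4 + 886.5)/EI = 1210/EI
A unit hogging moment at C produces rotation L₁/(3EI) + L₂/(3EI) = 5.2/EI.
Compatibility: M_C·(L₁+L₂)/(3EI) = θ_0, giving M_C = 232.7 kN·m (hogging).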